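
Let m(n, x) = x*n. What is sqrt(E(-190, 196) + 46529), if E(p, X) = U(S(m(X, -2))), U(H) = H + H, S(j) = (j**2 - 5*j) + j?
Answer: sqrt(356993) ≈ 597.49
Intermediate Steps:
m(n, x) = n*x
S(j) = j**2 - 4*j
U(H) = 2*H
E(p, X) = -4*X*(-4 - 2*X) (E(p, X) = 2*((X*(-2))*(-4 + X*(-2))) = 2*((-2*X)*(-4 - 2*X)) = 2*(-2*X*(-4 - 2*X)) = -4*X*(-4 - 2*X))
sqrt(E(-190, 196) + 46529) = sqrt(8*196*(2 + 196) + 46529) = sqrt(8*196*198 + 46529) = sqrt(310464 + 46529) = sqrt(356993)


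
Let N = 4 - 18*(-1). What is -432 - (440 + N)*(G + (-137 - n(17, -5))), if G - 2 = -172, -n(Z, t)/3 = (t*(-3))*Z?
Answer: -212028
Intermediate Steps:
n(Z, t) = 9*Z*t (n(Z, t) = -3*t*(-3)*Z = -3*(-3*t)*Z = -(-9)*Z*t = 9*Z*t)
G = -170 (G = 2 - 172 = -170)
N = 22 (N = 4 + 18 = 22)
-432 - (440 + N)*(G + (-137 - n(17, -5))) = -432 - (440 + 22)*(-170 + (-137 - 9*17*(-5))) = -432 - 462*(-170 + (-137 - 1*(-765))) = -432 - 462*(-170 + (-137 + 765)) = -432 - 462*(-170 + 628) = -432 - 462*458 = -432 - 1*211596 = -432 - 211596 = -212028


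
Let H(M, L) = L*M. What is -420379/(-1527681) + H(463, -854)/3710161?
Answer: 136517949751/809706066663 ≈ 0.16860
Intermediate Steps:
-420379/(-1527681) + H(463, -854)/3710161 = -420379/(-1527681) - 854*463/3710161 = -420379*(-1/1527681) - 395402*1/3710161 = 420379/1527681 - 56486/530023 = 136517949751/809706066663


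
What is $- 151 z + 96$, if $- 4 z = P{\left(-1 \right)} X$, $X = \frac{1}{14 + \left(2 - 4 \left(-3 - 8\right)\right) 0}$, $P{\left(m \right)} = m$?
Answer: $\frac{5225}{56} \approx 93.304$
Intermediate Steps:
$X = \frac{1}{14}$ ($X = \frac{1}{14 + \left(2 - 4 \left(-3 - 8\right)\right) 0} = \frac{1}{14 + \left(2 - -44\right) 0} = \frac{1}{14 + \left(2 + 44\right) 0} = \frac{1}{14 + 46 \cdot 0} = \frac{1}{14 + 0} = \frac{1}{14} \approx 0.071429$)
$z = \frac{1}{56}$ ($z = - \frac{\left(-1\right) \frac{1}{14}}{4} = \left(- \frac{1}{4}\right) \left(- \frac{1}{14}\right) = \frac{1}{56} \approx 0.017857$)
$- 151 z + 96 = \left(-151\right) \frac{1}{56} + 96 = - \frac{151}{56} + 96 = \frac{5225}{56}$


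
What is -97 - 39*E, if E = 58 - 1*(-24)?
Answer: -3295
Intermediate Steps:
E = 82 (E = 58 + 24 = 82)
-97 - 39*E = -97 - 39*82 = -97 - 3198 = -3295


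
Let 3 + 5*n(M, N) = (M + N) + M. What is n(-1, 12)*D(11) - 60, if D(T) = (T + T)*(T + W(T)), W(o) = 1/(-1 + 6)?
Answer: 7124/25 ≈ 284.96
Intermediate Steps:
W(o) = ⅕ (W(o) = 1/5 = ⅕)
D(T) = 2*T*(⅕ + T) (D(T) = (T + T)*(T + ⅕) = (2*T)*(⅕ + T) = 2*T*(⅕ + T))
n(M, N) = -⅗ + N/5 + 2*M/5 (n(M, N) = -⅗ + ((M + N) + M)/5 = -⅗ + (N + 2*M)/5 = -⅗ + (N/5 + 2*M/5) = -⅗ + N/5 + 2*M/5)
n(-1, 12)*D(11) - 60 = (-⅗ + (⅕)*12 + (⅖)*(-1))*((⅖)*11*(1 + 5*11)) - 60 = (-⅗ + 12/5 - ⅖)*((⅖)*11*(1 + 55)) - 60 = 7*((⅖)*11*56)/5 - 60 = (7/5)*(1232/5) - 60 = 8624/25 - 60 = 7124/25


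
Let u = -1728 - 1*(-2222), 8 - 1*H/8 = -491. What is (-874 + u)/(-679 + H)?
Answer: -380/3313 ≈ -0.11470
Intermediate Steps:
H = 3992 (H = 64 - 8*(-491) = 64 + 3928 = 3992)
u = 494 (u = -1728 + 2222 = 494)
(-874 + u)/(-679 + H) = (-874 + 494)/(-679 + 3992) = -380/3313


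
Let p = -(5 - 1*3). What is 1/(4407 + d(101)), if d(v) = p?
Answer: 1/4405 ≈ 0.00022701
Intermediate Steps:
p = -2 (p = -(5 - 3) = -1*2 = -2)
d(v) = -2
1/(4407 + d(101)) = 1/(4407 - 2) = 1/4405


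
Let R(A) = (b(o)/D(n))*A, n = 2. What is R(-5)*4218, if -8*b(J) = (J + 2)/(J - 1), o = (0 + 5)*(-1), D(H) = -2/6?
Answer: -31635/8 ≈ -3954.4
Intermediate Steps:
D(H) = -1/3 (D(H) = -2*1/6 = -1/3)
o = -5 (o = 5*(-1) = -5)
b(J) = -(2 + J)/(8*(-1 + J)) (b(J) = -(J + 2)/(8*(J - 1)) = -(2 + J)/(8*(-1 + J)))
R(A) = 3*A/16 (R(A) = (((-2 - 1*(-5))/(8*(-1 - 5)))/(-1/3))*A = (((1/8)*(-2 + 5)/(-6))*(-3))*A = (((1/8)*(-1/6)*3)*(-3))*A = (-1/16*(-3))*A = 3*A/16)
R(-5)*4218 = ((3/16)*(-5))*4218 = -15/16*4218 = -31635/8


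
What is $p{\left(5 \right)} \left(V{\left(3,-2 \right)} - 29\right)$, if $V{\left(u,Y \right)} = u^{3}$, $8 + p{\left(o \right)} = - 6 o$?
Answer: $76$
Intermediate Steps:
$p{\left(o \right)} = -8 - 6 o$
$p{\left(5 \right)} \left(V{\left(3,-2 \right)} - 29\right) = \left(-8 - 30\right) \left(3^{3} - 29\right) = \left(-8 - 30\right) \left(27 - 29\right) = \left(-38\right) \left(-2\right) = 76$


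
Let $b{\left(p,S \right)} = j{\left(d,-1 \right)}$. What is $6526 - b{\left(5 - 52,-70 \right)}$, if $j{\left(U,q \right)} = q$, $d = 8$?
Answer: $6527$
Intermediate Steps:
$b{\left(p,S \right)} = -1$
$6526 - b{\left(5 - 52,-70 \right)} = 6526 - -1 = 6526 + 1 = 6527$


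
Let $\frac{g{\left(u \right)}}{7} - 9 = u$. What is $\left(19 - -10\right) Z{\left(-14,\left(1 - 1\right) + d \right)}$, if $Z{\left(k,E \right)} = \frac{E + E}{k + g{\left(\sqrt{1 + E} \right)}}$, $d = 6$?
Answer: $\frac{58}{7} - \frac{58 \sqrt{7}}{49} \approx 5.154$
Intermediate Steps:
$g{\left(u \right)} = 63 + 7 u$
$Z{\left(k,E \right)} = \frac{2 E}{63 + k + 7 \sqrt{1 + E}}$ ($Z{\left(k,E \right)} = \frac{E + E}{k + \left(63 + 7 \sqrt{1 + E}\right)} = \frac{2 E}{63 + k + 7 \sqrt{1 + E}}$)
$\left(19 - -10\right) Z{\left(-14,\left(1 - 1\right) + d \right)} = \left(19 - -10\right) \frac{2 \left(\left(1 - 1\right) + 6\right)}{63 - 14 + 7 \sqrt{1 + \left(\left(1 - 1\right) + 6\right)}} = \left(19 + 10\right) \frac{2 \left(0 + 6\right)}{63 - 14 + 7 \sqrt{1 + \left(0 + 6\right)}} = 29 \cdot 2 \cdot 6 \frac{1}{63 - 14 + 7 \sqrt{1 + 6}} = 29 \cdot 2 \cdot 6 \frac{1}{63 - 14 + 7 \sqrt{7}} = 29 \cdot 2 \cdot 6 \frac{1}{49 + 7 \sqrt{7}} = 29 \frac{12}{49 + 7 \sqrt{7}} = \frac{348}{49 + 7 \sqrt{7}}$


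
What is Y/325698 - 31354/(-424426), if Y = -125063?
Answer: -21434026873/69117349674 ≈ -0.31011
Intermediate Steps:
Y/325698 - 31354/(-424426) = -125063/325698 - 31354/(-424426) = -125063*1/325698 - 31354*(-1/424426) = -125063/325698 + 15677/212213 = -21434026873/69117349674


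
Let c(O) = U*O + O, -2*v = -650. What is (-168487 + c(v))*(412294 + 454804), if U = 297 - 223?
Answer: -124959226976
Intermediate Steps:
U = 74
v = 325 (v = -½*(-650) = 325)
c(O) = 75*O (c(O) = 74*O + O = 75*O)
(-168487 + c(v))*(412294 + 454804) = (-168487 + 75*325)*(412294 + 454804) = (-168487 + 24375)*867098 = -144112*867098 = -124959226976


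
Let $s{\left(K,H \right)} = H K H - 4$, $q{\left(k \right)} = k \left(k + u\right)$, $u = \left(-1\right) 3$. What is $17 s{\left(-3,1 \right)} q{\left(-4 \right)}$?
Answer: $-3332$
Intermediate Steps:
$u = -3$
$q{\left(k \right)} = k \left(-3 + k\right)$ ($q{\left(k \right)} = k \left(k - 3\right) = k \left(-3 + k\right)$)
$s{\left(K,H \right)} = -4 + K H^{2}$ ($s{\left(K,H \right)} = K H^{2} - 4 = -4 + K H^{2}$)
$17 s{\left(-3,1 \right)} q{\left(-4 \right)} = 17 \left(-4 - 3 \cdot 1^{2}\right) \left(- 4 \left(-3 - 4\right)\right) = 17 \left(-4 - 3\right) \left(\left(-4\right) \left(-7\right)\right) = 17 \left(-4 - 3\right) 28 = 17 \left(-7\right) 28 = \left(-119\right) 28 = -3332$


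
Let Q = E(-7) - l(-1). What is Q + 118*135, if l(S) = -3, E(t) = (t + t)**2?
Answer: 16129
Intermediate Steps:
E(t) = 4*t**2 (E(t) = (2*t)**2 = 4*t**2)
Q = 199 (Q = 4*(-7)**2 - 1*(-3) = 4*49 + 3 = 196 + 3 = 199)
Q + 118*135 = 199 + 118*135 = 199 + 15930 = 16129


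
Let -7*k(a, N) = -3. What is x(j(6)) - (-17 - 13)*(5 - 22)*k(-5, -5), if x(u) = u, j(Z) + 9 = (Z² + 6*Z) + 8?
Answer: -1033/7 ≈ -147.57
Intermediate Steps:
j(Z) = -1 + Z² + 6*Z (j(Z) = -9 + ((Z² + 6*Z) + 8) = -9 + (8 + Z² + 6*Z) = -1 + Z² + 6*Z)
k(a, N) = 3/7 (k(a, N) = -⅐*(-3) = 3/7)
x(j(6)) - (-17 - 13)*(5 - 22)*k(-5, -5) = (-1 + 6² + 6*6) - (-17 - 13)*(5 - 22)*3/7 = (-1 + 36 + 36) - (-30*(-17))*3/7 = 71 - 510*3/7 = 71 - 1*1530/7 = 71 - 1530/7 = -1033/7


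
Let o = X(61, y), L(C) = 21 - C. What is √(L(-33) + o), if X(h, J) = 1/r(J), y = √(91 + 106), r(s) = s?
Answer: √(2095686 + 197*√197)/197 ≈ 7.3533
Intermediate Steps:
y = √197 ≈ 14.036
X(h, J) = 1/J
o = √197/197 (o = 1/(√197) = √197/197 ≈ 0.071247)
√(L(-33) + o) = √((21 - 1*(-33)) + √197/197) = √((21 + 33) + √197/197) = √(54 + √197/197)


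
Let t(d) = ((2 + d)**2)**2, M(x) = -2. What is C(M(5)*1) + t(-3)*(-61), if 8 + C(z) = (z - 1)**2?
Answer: -60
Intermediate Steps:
C(z) = -8 + (-1 + z)**2 (C(z) = -8 + (z - 1)**2 = -8 + (-1 + z)**2)
t(d) = (2 + d)**4
C(M(5)*1) + t(-3)*(-61) = (-8 + (-1 - 2*1)**2) + (2 - 3)**4*(-61) = (-8 + (-1 - 2)**2) + (-1)**4*(-61) = (-8 + (-3)**2) + 1*(-61) = (-8 + 9) - 61 = 1 - 61 = -60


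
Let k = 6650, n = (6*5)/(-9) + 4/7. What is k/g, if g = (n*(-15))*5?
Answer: 931/29 ≈ 32.103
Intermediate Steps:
n = -58/21 (n = 30*(-⅑) + 4*(⅐) = -10/3 + 4/7 = -58/21 ≈ -2.7619)
g = 1450/7 (g = -58/21*(-15)*5 = (290/7)*5 = 1450/7 ≈ 207.14)
k/g = 6650/(1450/7) = 6650*(7/1450) = 931/29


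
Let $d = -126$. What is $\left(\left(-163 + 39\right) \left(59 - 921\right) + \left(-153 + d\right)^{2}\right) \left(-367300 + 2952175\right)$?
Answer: $477501373875$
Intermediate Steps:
$\left(\left(-163 + 39\right) \left(59 - 921\right) + \left(-153 + d\right)^{2}\right) \left(-367300 + 2952175\right) = \left(\left(-163 + 39\right) \left(59 - 921\right) + \left(-153 - 126\right)^{2}\right) \left(-367300 + 2952175\right) = \left(\left(-124\right) \left(-862\right) + \left(-279\right)^{2}\right) 2584875 = \left(106888 + 77841\right) 2584875 = 184729 \cdot 2584875 = 477501373875$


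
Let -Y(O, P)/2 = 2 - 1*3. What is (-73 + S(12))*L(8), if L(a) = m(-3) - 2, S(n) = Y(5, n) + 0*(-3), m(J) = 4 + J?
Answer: 71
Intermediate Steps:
Y(O, P) = 2 (Y(O, P) = -2*(2 - 1*3) = -2*(2 - 3) = -2*(-1) = 2)
S(n) = 2 (S(n) = 2 + 0*(-3) = 2 + 0 = 2)
L(a) = -1 (L(a) = (4 - 3) - 2 = 1 - 2 = -1)
(-73 + S(12))*L(8) = (-73 + 2)*(-1) = -71*(-1) = 71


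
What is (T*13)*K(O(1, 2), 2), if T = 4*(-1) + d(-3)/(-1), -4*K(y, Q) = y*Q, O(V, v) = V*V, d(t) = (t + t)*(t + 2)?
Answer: 65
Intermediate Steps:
d(t) = 2*t*(2 + t) (d(t) = (2*t)*(2 + t) = 2*t*(2 + t))
O(V, v) = V²
K(y, Q) = -Q*y/4 (K(y, Q) = -y*Q/4 = -Q*y/4)
T = -10 (T = 4*(-1) + (2*(-3)*(2 - 3))/(-1) = -4 + (2*(-3)*(-1))*(-1) = -4 + 6*(-1) = -4 - 6 = -10)
(T*13)*K(O(1, 2), 2) = (-10*13)*(-¼*2*1²) = -(-65)*2/2 = -130*(-½) = 65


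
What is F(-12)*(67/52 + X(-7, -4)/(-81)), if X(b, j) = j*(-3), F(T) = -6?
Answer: -1601/234 ≈ -6.8419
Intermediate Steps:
X(b, j) = -3*j
F(-12)*(67/52 + X(-7, -4)/(-81)) = -6*(67/52 - 3*(-4)/(-81)) = -6*(67*(1/52) + 12*(-1/81)) = -6*(67/52 - 4/27) = -6*1601/1404 = -1601/234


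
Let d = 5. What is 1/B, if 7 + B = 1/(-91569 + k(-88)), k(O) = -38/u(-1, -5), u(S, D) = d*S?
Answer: -457807/3204654 ≈ -0.14286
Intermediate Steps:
u(S, D) = 5*S
k(O) = 38/5 (k(O) = -38/(5*(-1)) = -38/(-5) = -38*(-⅕) = 38/5)
B = -3204654/457807 (B = -7 + 1/(-91569 + 38/5) = -7 + 1/(-457807/5) = -7 - 5/457807 = -3204654/457807 ≈ -7.0000)
1/B = 1/(-3204654/457807) = -457807/3204654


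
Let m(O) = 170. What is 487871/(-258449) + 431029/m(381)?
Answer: 111316075951/43936330 ≈ 2533.6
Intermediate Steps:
487871/(-258449) + 431029/m(381) = 487871/(-258449) + 431029/170 = 487871*(-1/258449) + 431029*(1/170) = -487871/258449 + 431029/170 = 111316075951/43936330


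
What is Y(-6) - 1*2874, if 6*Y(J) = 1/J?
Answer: -103465/36 ≈ -2874.0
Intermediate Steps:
Y(J) = 1/(6*J)
Y(-6) - 1*2874 = (⅙)/(-6) - 1*2874 = (⅙)*(-⅙) - 2874 = -1/36 - 2874 = -103465/36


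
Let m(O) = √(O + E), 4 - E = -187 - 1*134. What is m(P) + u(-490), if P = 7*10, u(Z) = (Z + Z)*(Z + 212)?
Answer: 272440 + √395 ≈ 2.7246e+5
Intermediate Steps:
u(Z) = 2*Z*(212 + Z) (u(Z) = (2*Z)*(212 + Z) = 2*Z*(212 + Z))
E = 325 (E = 4 - (-187 - 1*134) = 4 - (-187 - 134) = 4 - 1*(-321) = 4 + 321 = 325)
P = 70
m(O) = √(325 + O) (m(O) = √(O + 325) = √(325 + O))
m(P) + u(-490) = √(325 + 70) + 2*(-490)*(212 - 490) = √395 + 2*(-490)*(-278) = √395 + 272440 = 272440 + √395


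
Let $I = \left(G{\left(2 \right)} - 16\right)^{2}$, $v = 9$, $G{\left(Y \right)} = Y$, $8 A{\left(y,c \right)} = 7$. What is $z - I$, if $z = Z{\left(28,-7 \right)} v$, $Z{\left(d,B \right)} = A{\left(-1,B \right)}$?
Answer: $- \frac{1505}{8} \approx -188.13$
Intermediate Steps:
$A{\left(y,c \right)} = \frac{7}{8}$ ($A{\left(y,c \right)} = \frac{1}{8} \cdot 7 = \frac{7}{8}$)
$Z{\left(d,B \right)} = \frac{7}{8}$
$z = \frac{63}{8}$ ($z = \frac{7}{8} \cdot 9 = \frac{63}{8} \approx 7.875$)
$I = 196$ ($I = \left(2 - 16\right)^{2} = \left(-14\right)^{2} = 196$)
$z - I = \frac{63}{8} - 196 = - \frac{1505}{8}$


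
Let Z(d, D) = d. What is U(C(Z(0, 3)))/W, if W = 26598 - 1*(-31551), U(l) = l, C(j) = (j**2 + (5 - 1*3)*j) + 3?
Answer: 1/19383 ≈ 5.1592e-5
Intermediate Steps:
C(j) = 3 + j**2 + 2*j (C(j) = (j**2 + (5 - 3)*j) + 3 = (j**2 + 2*j) + 3 = 3 + j**2 + 2*j)
W = 58149 (W = 26598 + 31551 = 58149)
U(C(Z(0, 3)))/W = (3 + 0**2 + 2*0)/58149 = (3 + 0 + 0)*(1/58149) = 3*(1/58149) = 1/19383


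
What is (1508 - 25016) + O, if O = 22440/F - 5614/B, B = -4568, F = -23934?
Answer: -214175818045/9110876 ≈ -23508.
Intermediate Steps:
O = 2654963/9110876 (O = 22440/(-23934) - 5614/(-4568) = 22440*(-1/23934) - 5614*(-1/4568) = -3740/3989 + 2807/2284 = 2654963/9110876 ≈ 0.29141)
(1508 - 25016) + O = (1508 - 25016) + 2654963/9110876 = -23508 + 2654963/9110876 = -214175818045/9110876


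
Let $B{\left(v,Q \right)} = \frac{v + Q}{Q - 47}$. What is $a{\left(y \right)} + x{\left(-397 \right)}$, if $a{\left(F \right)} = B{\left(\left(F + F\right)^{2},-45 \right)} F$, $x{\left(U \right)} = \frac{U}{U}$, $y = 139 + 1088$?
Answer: $- \frac{7389081025}{92} \approx -8.0316 \cdot 10^{7}$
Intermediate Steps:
$y = 1227$
$B{\left(v,Q \right)} = \frac{Q + v}{-47 + Q}$
$x{\left(U \right)} = 1$
$a{\left(F \right)} = F \left(\frac{45}{92} - \frac{F^{2}}{23}\right)$ ($a{\left(F \right)} = \frac{-45 + \left(F + F\right)^{2}}{-47 - 45} F = \frac{-45 + \left(2 F\right)^{2}}{-92} F = - \frac{-45 + 4 F^{2}}{92} F = \left(\frac{45}{92} - \frac{F^{2}}{23}\right) F = F \left(\frac{45}{92} - \frac{F^{2}}{23}\right)$)
$a{\left(y \right)} + x{\left(-397 \right)} = \frac{1}{92} \cdot 1227 \left(45 - 4 \cdot 1227^{2}\right) + 1 = \frac{1}{92} \cdot 1227 \left(45 - 6022116\right) + 1 = \frac{1}{92} \cdot 1227 \left(-6022071\right) + 1 = - \frac{7389081117}{92} + 1 = - \frac{7389081025}{92}$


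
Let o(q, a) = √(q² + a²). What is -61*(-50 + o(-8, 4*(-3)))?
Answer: 3050 - 244*√13 ≈ 2170.2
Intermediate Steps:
o(q, a) = √(a² + q²)
-61*(-50 + o(-8, 4*(-3))) = -61*(-50 + √((4*(-3))² + (-8)²)) = -61*(-50 + √((-12)² + 64)) = -61*(-50 + √(144 + 64)) = -61*(-50 + √208) = -61*(-50 + 4*√13) = 3050 - 244*√13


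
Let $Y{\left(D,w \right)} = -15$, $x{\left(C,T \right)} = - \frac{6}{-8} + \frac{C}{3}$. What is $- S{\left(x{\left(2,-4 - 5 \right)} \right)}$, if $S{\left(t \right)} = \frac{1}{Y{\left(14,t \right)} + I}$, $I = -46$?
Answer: $\frac{1}{61} \approx 0.016393$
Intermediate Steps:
$x{\left(C,T \right)} = \frac{3}{4} + \frac{C}{3}$ ($x{\left(C,T \right)} = \left(-6\right) \left(- \frac{1}{8}\right) + C \frac{1}{3} = \frac{3}{4} + \frac{C}{3}$)
$S{\left(t \right)} = - \frac{1}{61}$ ($S{\left(t \right)} = \frac{1}{-15 - 46} = \frac{1}{-61} = - \frac{1}{61}$)
$- S{\left(x{\left(2,-4 - 5 \right)} \right)} = \left(-1\right) \left(- \frac{1}{61}\right) = \frac{1}{61}$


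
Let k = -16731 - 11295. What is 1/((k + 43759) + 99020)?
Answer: 1/114753 ≈ 8.7144e-6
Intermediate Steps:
k = -28026
1/((k + 43759) + 99020) = 1/((-28026 + 43759) + 99020) = 1/(15733 + 99020) = 1/114753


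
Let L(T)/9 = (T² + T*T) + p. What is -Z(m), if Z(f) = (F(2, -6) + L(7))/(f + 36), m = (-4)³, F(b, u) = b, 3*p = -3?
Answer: 125/4 ≈ 31.250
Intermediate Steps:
p = -1 (p = (⅓)*(-3) = -1)
L(T) = -9 + 18*T² (L(T) = 9*((T² + T*T) - 1) = 9*((T² + T²) - 1) = 9*(2*T² - 1) = 9*(-1 + 2*T²) = -9 + 18*T²)
m = -64
Z(f) = 875/(36 + f) (Z(f) = (2 + (-9 + 18*7²))/(f + 36) = (2 + (-9 + 18*49))/(36 + f) = (2 + (-9 + 882))/(36 + f) = (2 + 873)/(36 + f) = 875/(36 + f))
-Z(m) = -875/(36 - 64) = -875/(-28) = -875*(-1)/28 = -1*(-125/4) = 125/4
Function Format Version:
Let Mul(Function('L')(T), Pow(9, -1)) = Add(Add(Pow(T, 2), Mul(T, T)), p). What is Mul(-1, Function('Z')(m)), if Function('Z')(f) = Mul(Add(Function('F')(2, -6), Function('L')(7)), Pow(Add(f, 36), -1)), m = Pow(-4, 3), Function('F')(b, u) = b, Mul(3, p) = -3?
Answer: Rational(125, 4) ≈ 31.250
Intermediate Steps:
p = -1 (p = Mul(Rational(1, 3), -3) = -1)
Function('L')(T) = Add(-9, Mul(18, Pow(T, 2))) (Function('L')(T) = Mul(9, Add(Add(Pow(T, 2), Mul(T, T)), -1)) = Mul(9, Add(Add(Pow(T, 2), Pow(T, 2)), -1)) = Mul(9, Add(Mul(2, Pow(T, 2)), -1)) = Mul(9, Add(-1, Mul(2, Pow(T, 2)))) = Add(-9, Mul(18, Pow(T, 2))))
m = -64
Function('Z')(f) = Mul(875, Pow(Add(36, f), -1)) (Function('Z')(f) = Mul(Add(2, Add(-9, Mul(18, Pow(7, 2)))), Pow(Add(f, 36), -1)) = Mul(Add(2, Add(-9, Mul(18, 49))), Pow(Add(36, f), -1)) = Mul(Add(2, Add(-9, 882)), Pow(Add(36, f), -1)) = Mul(Add(2, 873), Pow(Add(36, f), -1)) = Mul(875, Pow(Add(36, f), -1)))
Mul(-1, Function('Z')(m)) = Mul(-1, Mul(875, Pow(Add(36, -64), -1))) = Mul(-1, Mul(875, Pow(-28, -1))) = Mul(-1, Mul(875, Rational(-1, 28))) = Mul(-1, Rational(-125, 4)) = Rational(125, 4)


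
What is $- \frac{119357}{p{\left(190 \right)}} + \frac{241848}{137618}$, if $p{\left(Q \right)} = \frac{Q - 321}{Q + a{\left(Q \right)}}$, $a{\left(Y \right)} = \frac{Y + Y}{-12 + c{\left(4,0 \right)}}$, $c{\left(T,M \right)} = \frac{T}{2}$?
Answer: $\frac{1248366884620}{9013979} \approx 1.3849 \cdot 10^{5}$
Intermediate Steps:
$c{\left(T,M \right)} = \frac{T}{2}$ ($c{\left(T,M \right)} = T \frac{1}{2} = \frac{T}{2}$)
$a{\left(Y \right)} = - \frac{Y}{5}$ ($a{\left(Y \right)} = \frac{Y + Y}{-12 + \frac{1}{2} \cdot 4} = \frac{2 Y}{-12 + 2} = \frac{2 Y}{-10} = 2 Y \left(- \frac{1}{10}\right) = - \frac{Y}{5}$)
$p{\left(Q \right)} = \frac{5 \left(-321 + Q\right)}{4 Q}$ ($p{\left(Q \right)} = \frac{Q - 321}{Q - \frac{Q}{5}} = \frac{-321 + Q}{\frac{4}{5} Q} = \left(-321 + Q\right) \frac{5}{4 Q} = \frac{5 \left(-321 + Q\right)}{4 Q}$)
$- \frac{119357}{p{\left(190 \right)}} + \frac{241848}{137618} = - \frac{119357}{\frac{5}{4} \cdot \frac{1}{190} \left(-321 + 190\right)} + \frac{241848}{137618} = - \frac{119357}{\frac{5}{4} \cdot \frac{1}{190} \left(-131\right)} + 241848 \cdot \frac{1}{137618} = - \frac{119357}{- \frac{131}{152}} + \frac{120924}{68809} = \left(-119357\right) \left(- \frac{152}{131}\right) + \frac{120924}{68809} = \frac{18142264}{131} + \frac{120924}{68809} = \frac{1248366884620}{9013979}$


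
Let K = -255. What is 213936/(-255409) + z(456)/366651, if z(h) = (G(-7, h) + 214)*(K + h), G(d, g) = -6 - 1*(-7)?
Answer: -22467449467/31215321753 ≈ -0.71976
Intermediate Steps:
G(d, g) = 1 (G(d, g) = -6 + 7 = 1)
z(h) = -54825 + 215*h (z(h) = (1 + 214)*(-255 + h) = 215*(-255 + h) = -54825 + 215*h)
213936/(-255409) + z(456)/366651 = 213936/(-255409) + (-54825 + 215*456)/366651 = 213936*(-1/255409) + (-54825 + 98040)*(1/366651) = -213936/255409 + 43215*(1/366651) = -213936/255409 + 14405/122217 = -22467449467/31215321753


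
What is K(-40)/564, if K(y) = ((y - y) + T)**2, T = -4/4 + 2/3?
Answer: 1/5076 ≈ 0.00019701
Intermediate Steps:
T = -1/3 (T = -4*1/4 + 2*(1/3) = -1 + 2/3 = -1/3 ≈ -0.33333)
K(y) = 1/9 (K(y) = ((y - y) - 1/3)**2 = (0 - 1/3)**2 = (-1/3)**2 = 1/9)
K(-40)/564 = (1/9)/564 = (1/9)*(1/564) = 1/5076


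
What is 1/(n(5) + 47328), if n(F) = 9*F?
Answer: 1/47373 ≈ 2.1109e-5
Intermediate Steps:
1/(n(5) + 47328) = 1/(9*5 + 47328) = 1/(45 + 47328) = 1/47373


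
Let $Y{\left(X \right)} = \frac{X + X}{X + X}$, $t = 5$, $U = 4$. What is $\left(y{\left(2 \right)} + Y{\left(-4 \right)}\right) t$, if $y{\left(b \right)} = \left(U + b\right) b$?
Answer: $65$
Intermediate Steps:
$y{\left(b \right)} = b \left(4 + b\right)$ ($y{\left(b \right)} = \left(4 + b\right) b = b \left(4 + b\right)$)
$Y{\left(X \right)} = 1$ ($Y{\left(X \right)} = \frac{2 X}{2 X} = 2 X \frac{1}{2 X} = 1$)
$\left(y{\left(2 \right)} + Y{\left(-4 \right)}\right) t = \left(2 \left(4 + 2\right) + 1\right) 5 = \left(2 \cdot 6 + 1\right) 5 = \left(12 + 1\right) 5 = 13 \cdot 5 = 65$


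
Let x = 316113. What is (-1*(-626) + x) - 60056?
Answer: 256683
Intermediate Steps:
(-1*(-626) + x) - 60056 = (-1*(-626) + 316113) - 60056 = (626 + 316113) - 60056 = 316739 - 60056 = 256683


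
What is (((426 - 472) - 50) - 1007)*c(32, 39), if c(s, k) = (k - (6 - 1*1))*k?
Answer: -1462578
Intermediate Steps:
c(s, k) = k*(-5 + k) (c(s, k) = (k - (6 - 1))*k = (k - 1*5)*k = (k - 5)*k = (-5 + k)*k = k*(-5 + k))
(((426 - 472) - 50) - 1007)*c(32, 39) = (((426 - 472) - 50) - 1007)*(39*(-5 + 39)) = ((-46 - 50) - 1007)*(39*34) = (-96 - 1007)*1326 = -1103*1326 = -1462578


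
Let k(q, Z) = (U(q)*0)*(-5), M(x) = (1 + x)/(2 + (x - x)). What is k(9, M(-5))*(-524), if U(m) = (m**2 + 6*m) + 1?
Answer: 0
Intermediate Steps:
U(m) = 1 + m**2 + 6*m
M(x) = 1/2 + x/2 (M(x) = (1 + x)/(2 + 0) = (1 + x)/2 = (1 + x)*(1/2) = 1/2 + x/2)
k(q, Z) = 0 (k(q, Z) = ((1 + q**2 + 6*q)*0)*(-5) = 0*(-5) = 0)
k(9, M(-5))*(-524) = 0*(-524) = 0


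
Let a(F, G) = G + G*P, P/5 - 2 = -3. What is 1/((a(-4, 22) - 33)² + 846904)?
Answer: 1/861545 ≈ 1.1607e-6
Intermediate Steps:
P = -5 (P = 10 + 5*(-3) = 10 - 15 = -5)
a(F, G) = -4*G (a(F, G) = G + G*(-5) = G - 5*G = -4*G)
1/((a(-4, 22) - 33)² + 846904) = 1/((-4*22 - 33)² + 846904) = 1/((-88 - 33)² + 846904) = 1/((-121)² + 846904) = 1/(14641 + 846904) = 1/861545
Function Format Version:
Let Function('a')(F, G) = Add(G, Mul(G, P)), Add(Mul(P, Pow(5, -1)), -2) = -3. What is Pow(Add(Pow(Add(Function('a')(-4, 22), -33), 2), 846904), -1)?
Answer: Rational(1, 861545) ≈ 1.1607e-6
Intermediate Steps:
P = -5 (P = Add(10, Mul(5, -3)) = Add(10, -15) = -5)
Function('a')(F, G) = Mul(-4, G) (Function('a')(F, G) = Add(G, Mul(G, -5)) = Add(G, Mul(-5, G)) = Mul(-4, G))
Pow(Add(Pow(Add(Function('a')(-4, 22), -33), 2), 846904), -1) = Pow(Add(Pow(Add(Mul(-4, 22), -33), 2), 846904), -1) = Pow(Add(Pow(Add(-88, -33), 2), 846904), -1) = Pow(Add(Pow(-121, 2), 846904), -1) = Pow(Add(14641, 846904), -1) = Pow(861545, -1) = Rational(1, 861545)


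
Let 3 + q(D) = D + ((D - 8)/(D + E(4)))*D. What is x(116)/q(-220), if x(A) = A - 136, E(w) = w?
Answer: 180/4097 ≈ 0.043935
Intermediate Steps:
x(A) = -136 + A
q(D) = -3 + D + D*(-8 + D)/(4 + D) (q(D) = -3 + (D + ((D - 8)/(D + 4))*D) = -3 + (D + ((-8 + D)/(4 + D))*D) = -3 + (D + D*(-8 + D)/(4 + D)) = -3 + D + D*(-8 + D)/(4 + D))
x(116)/q(-220) = (-136 + 116)/(((-12 - 7*(-220) + 2*(-220)²)/(4 - 220))) = -20*(-216/(-12 + 1540 + 2*48400)) = -20*(-216/(-12 + 1540 + 96800)) = -20/((-1/216*98328)) = -20/(-4097/9) = -20*(-9/4097) = 180/4097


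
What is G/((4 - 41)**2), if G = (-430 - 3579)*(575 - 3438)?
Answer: 11477767/1369 ≈ 8384.0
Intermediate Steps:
G = 11477767 (G = -4009*(-2863) = 11477767)
G/((4 - 41)**2) = 11477767/((4 - 41)**2) = 11477767/((-37)**2) = 11477767/1369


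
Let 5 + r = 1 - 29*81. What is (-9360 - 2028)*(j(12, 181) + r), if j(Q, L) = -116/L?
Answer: 4851390492/181 ≈ 2.6803e+7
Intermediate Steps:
r = -2353 (r = -5 + (1 - 29*81) = -5 + (1 - 2349) = -5 - 2348 = -2353)
(-9360 - 2028)*(j(12, 181) + r) = (-9360 - 2028)*(-116/181 - 2353) = -11388*(-116*1/181 - 2353) = -11388*(-116/181 - 2353) = -11388*(-426009/181) = 4851390492/181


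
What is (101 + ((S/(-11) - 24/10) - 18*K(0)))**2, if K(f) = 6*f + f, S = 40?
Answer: 27279729/3025 ≈ 9018.1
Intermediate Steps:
K(f) = 7*f
(101 + ((S/(-11) - 24/10) - 18*K(0)))**2 = (101 + ((40/(-11) - 24/10) - 126*0))**2 = (101 + ((40*(-1/11) - 24*1/10) - 18*0))**2 = (101 + ((-40/11 - 12/5) + 0))**2 = (101 + (-332/55 + 0))**2 = (101 - 332/55)**2 = (5223/55)**2 = 27279729/3025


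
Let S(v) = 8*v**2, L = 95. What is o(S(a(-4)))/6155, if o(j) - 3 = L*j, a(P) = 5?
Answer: 19003/6155 ≈ 3.0874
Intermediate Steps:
o(j) = 3 + 95*j
o(S(a(-4)))/6155 = (3 + 95*(8*5**2))/6155 = (3 + 95*(8*25))*(1/6155) = (3 + 95*200)*(1/6155) = (3 + 19000)*(1/6155) = 19003*(1/6155) = 19003/6155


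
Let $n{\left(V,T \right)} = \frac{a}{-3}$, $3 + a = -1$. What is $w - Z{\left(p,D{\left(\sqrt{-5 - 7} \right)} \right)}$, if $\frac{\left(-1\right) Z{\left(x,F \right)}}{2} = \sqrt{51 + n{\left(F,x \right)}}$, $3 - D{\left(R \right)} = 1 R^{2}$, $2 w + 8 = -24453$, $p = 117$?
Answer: $- \frac{24461}{2} + \frac{2 \sqrt{471}}{3} \approx -12216.0$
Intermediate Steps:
$a = -4$ ($a = -3 - 1 = -4$)
$w = - \frac{24461}{2}$ ($w = -4 + \frac{1}{2} \left(-24453\right) = -4 - \frac{24453}{2} = - \frac{24461}{2} \approx -12231.0$)
$n{\left(V,T \right)} = \frac{4}{3}$ ($n{\left(V,T \right)} = - \frac{4}{-3} = \left(-4\right) \left(- \frac{1}{3}\right) = \frac{4}{3}$)
$D{\left(R \right)} = 3 - R^{2}$ ($D{\left(R \right)} = 3 - 1 R^{2} = 3 - R^{2}$)
$Z{\left(x,F \right)} = - \frac{2 \sqrt{471}}{3}$ ($Z{\left(x,F \right)} = - 2 \sqrt{51 + \frac{4}{3}} = - 2 \sqrt{\frac{157}{3}} = - 2 \frac{\sqrt{471}}{3} = - \frac{2 \sqrt{471}}{3}$)
$w - Z{\left(p,D{\left(\sqrt{-5 - 7} \right)} \right)} = - \frac{24461}{2} - - \frac{2 \sqrt{471}}{3} = - \frac{24461}{2} + \frac{2 \sqrt{471}}{3}$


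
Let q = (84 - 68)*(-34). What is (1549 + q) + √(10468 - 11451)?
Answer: 1005 + I*√983 ≈ 1005.0 + 31.353*I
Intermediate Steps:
q = -544 (q = 16*(-34) = -544)
(1549 + q) + √(10468 - 11451) = (1549 - 544) + √(10468 - 11451) = 1005 + √(-983) = 1005 + I*√983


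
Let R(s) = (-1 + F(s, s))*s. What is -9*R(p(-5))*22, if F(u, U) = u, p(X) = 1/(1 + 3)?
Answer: 297/8 ≈ 37.125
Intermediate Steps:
p(X) = 1/4
R(s) = s*(-1 + s) (R(s) = (-1 + s)*s = s*(-1 + s))
-9*R(p(-5))*22 = -9*(-1 + 1/4)/4*22 = -9*(-3)/(4*4)*22 = -9*(-3/16)*22 = (27/16)*22 = 297/8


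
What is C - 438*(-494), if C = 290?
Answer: 216662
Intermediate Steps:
C - 438*(-494) = 290 - 438*(-494) = 290 + 216372 = 216662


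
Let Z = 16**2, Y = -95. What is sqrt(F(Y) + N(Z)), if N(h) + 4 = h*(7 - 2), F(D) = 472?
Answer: 2*sqrt(437) ≈ 41.809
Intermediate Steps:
Z = 256
N(h) = -4 + 5*h (N(h) = -4 + h*(7 - 2) = -4 + h*5 = -4 + 5*h)
sqrt(F(Y) + N(Z)) = sqrt(472 + (-4 + 5*256)) = sqrt(472 + (-4 + 1280)) = sqrt(472 + 1276) = sqrt(1748) = 2*sqrt(437)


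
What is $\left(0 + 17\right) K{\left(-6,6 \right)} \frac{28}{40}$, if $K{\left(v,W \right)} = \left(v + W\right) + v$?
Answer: $- \frac{357}{5} \approx -71.4$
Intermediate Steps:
$K{\left(v,W \right)} = W + 2 v$ ($K{\left(v,W \right)} = \left(W + v\right) + v = W + 2 v$)
$\left(0 + 17\right) K{\left(-6,6 \right)} \frac{28}{40} = \left(0 + 17\right) \left(6 + 2 \left(-6\right)\right) \frac{28}{40} = 17 \left(6 - 12\right) 28 \cdot \frac{1}{40} = 17 \left(-6\right) \frac{7}{10} = \left(-102\right) \frac{7}{10} = - \frac{357}{5}$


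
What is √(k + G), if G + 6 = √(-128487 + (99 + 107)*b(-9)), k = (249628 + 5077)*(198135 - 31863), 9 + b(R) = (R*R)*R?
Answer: √(42350309754 + I*√280515) ≈ 2.0579e+5 + 0.e-3*I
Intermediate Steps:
b(R) = -9 + R³ (b(R) = -9 + (R*R)*R = -9 + R²*R = -9 + R³)
k = 42350309760 (k = 254705*166272 = 42350309760)
G = -6 + I*√280515 (G = -6 + √(-128487 + (99 + 107)*(-9 + (-9)³)) = -6 + √(-128487 + 206*(-9 - 729)) = -6 + √(-128487 + 206*(-738)) = -6 + √(-128487 - 152028) = -6 + √(-280515) = -6 + I*√280515 ≈ -6.0 + 529.64*I)
√(k + G) = √(42350309760 + (-6 + I*√280515)) = √(42350309754 + I*√280515)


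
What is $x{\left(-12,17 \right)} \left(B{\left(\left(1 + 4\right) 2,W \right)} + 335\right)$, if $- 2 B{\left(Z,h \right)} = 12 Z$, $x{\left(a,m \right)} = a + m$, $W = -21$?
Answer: $1375$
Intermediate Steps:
$B{\left(Z,h \right)} = - 6 Z$ ($B{\left(Z,h \right)} = - \frac{12 Z}{2} = - 6 Z$)
$x{\left(-12,17 \right)} \left(B{\left(\left(1 + 4\right) 2,W \right)} + 335\right) = \left(-12 + 17\right) \left(- 6 \left(1 + 4\right) 2 + 335\right) = 5 \left(- 6 \cdot 5 \cdot 2 + 335\right) = 5 \left(\left(-6\right) 10 + 335\right) = 5 \left(-60 + 335\right) = 5 \cdot 275 = 1375$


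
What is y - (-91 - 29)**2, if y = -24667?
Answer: -39067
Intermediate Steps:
y - (-91 - 29)**2 = -24667 - (-91 - 29)**2 = -24667 - 1*(-120)**2 = -24667 - 1*14400 = -24667 - 14400 = -39067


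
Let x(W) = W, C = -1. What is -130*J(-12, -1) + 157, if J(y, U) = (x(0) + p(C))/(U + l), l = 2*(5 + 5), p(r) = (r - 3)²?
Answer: 903/19 ≈ 47.526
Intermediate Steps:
p(r) = (-3 + r)²
l = 20 (l = 2*10 = 20)
J(y, U) = 16/(20 + U) (J(y, U) = (0 + (-3 - 1)²)/(U + 20) = (0 + (-4)²)/(20 + U) = (0 + 16)/(20 + U) = 16/(20 + U))
-130*J(-12, -1) + 157 = -2080/(20 - 1) + 157 = -2080/19 + 157 = 903/19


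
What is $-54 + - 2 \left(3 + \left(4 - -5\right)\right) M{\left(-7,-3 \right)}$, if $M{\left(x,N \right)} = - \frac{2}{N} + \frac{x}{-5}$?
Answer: $- \frac{518}{5} \approx -103.6$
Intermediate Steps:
$M{\left(x,N \right)} = - \frac{2}{N} - \frac{x}{5}$ ($M{\left(x,N \right)} = - \frac{2}{N} + x \left(- \frac{1}{5}\right) = - \frac{2}{N} - \frac{x}{5}$)
$-54 + - 2 \left(3 + \left(4 - -5\right)\right) M{\left(-7,-3 \right)} = -54 + - 2 \left(3 + \left(4 - -5\right)\right) \left(- \frac{2}{-3} - - \frac{7}{5}\right) = -54 + - 2 \left(3 + \left(4 + 5\right)\right) \left(\left(-2\right) \left(- \frac{1}{3}\right) + \frac{7}{5}\right) = -54 + - 2 \left(3 + 9\right) \left(\frac{2}{3} + \frac{7}{5}\right) = -54 + \left(-2\right) 12 \cdot \frac{31}{15} = -54 - \frac{248}{5} = - \frac{518}{5}$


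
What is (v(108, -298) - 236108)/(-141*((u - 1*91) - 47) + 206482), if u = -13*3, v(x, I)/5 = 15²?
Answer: -234983/231439 ≈ -1.0153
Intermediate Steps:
v(x, I) = 1125 (v(x, I) = 5*15² = 5*225 = 1125)
u = -39
(v(108, -298) - 236108)/(-141*((u - 1*91) - 47) + 206482) = (1125 - 236108)/(-141*((-39 - 1*91) - 47) + 206482) = -234983/(-141*((-39 - 91) - 47) + 206482) = -234983/(-141*(-130 - 47) + 206482) = -234983/(-141*(-177) + 206482) = -234983/(24957 + 206482) = -234983/231439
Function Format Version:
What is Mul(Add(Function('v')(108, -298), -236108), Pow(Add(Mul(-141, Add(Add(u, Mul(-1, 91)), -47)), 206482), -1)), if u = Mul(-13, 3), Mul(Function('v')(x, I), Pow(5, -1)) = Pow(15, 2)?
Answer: Rational(-234983, 231439) ≈ -1.0153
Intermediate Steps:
Function('v')(x, I) = 1125 (Function('v')(x, I) = Mul(5, Pow(15, 2)) = Mul(5, 225) = 1125)
u = -39
Mul(Add(Function('v')(108, -298), -236108), Pow(Add(Mul(-141, Add(Add(u, Mul(-1, 91)), -47)), 206482), -1)) = Mul(Add(1125, -236108), Pow(Add(Mul(-141, Add(Add(-39, Mul(-1, 91)), -47)), 206482), -1)) = Mul(-234983, Pow(Add(Mul(-141, Add(Add(-39, -91), -47)), 206482), -1)) = Mul(-234983, Pow(Add(Mul(-141, Add(-130, -47)), 206482), -1)) = Mul(-234983, Pow(Add(Mul(-141, -177), 206482), -1)) = Mul(-234983, Pow(Add(24957, 206482), -1)) = Mul(-234983, Pow(231439, -1)) = Mul(-234983, Rational(1, 231439)) = Rational(-234983, 231439)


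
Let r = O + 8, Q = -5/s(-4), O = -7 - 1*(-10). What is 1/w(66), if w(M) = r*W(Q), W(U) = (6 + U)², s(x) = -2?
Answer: 4/3179 ≈ 0.0012583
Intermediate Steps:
O = 3 (O = -7 + 10 = 3)
Q = 5/2 (Q = -5/(-2) = -5*(-½) = 5/2 ≈ 2.5000)
r = 11 (r = 3 + 8 = 11)
w(M) = 3179/4 (w(M) = 11*(6 + 5/2)² = 11*(17/2)² = 11*(289/4) = 3179/4)
1/w(66) = 1/(3179/4) = 4/3179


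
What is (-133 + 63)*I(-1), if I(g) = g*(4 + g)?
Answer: 210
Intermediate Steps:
(-133 + 63)*I(-1) = (-133 + 63)*(-(4 - 1)) = -(-70)*3 = -70*(-3) = 210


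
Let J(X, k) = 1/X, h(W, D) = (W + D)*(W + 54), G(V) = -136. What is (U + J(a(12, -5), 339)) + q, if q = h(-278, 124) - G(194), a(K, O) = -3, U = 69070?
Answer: 311105/3 ≈ 1.0370e+5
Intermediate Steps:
h(W, D) = (54 + W)*(D + W) (h(W, D) = (D + W)*(54 + W) = (54 + W)*(D + W))
q = 34632 (q = ((-278)² + 54*124 + 54*(-278) + 124*(-278)) - 1*(-136) = (77284 + 6696 - 15012 - 34472) + 136 = 34496 + 136 = 34632)
(U + J(a(12, -5), 339)) + q = (69070 + 1/(-3)) + 34632 = (69070 - ⅓) + 34632 = 207209/3 + 34632 = 311105/3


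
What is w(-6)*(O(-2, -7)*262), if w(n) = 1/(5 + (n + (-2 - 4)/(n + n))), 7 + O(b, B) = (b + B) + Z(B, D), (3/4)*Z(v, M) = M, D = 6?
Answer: 4192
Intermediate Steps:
Z(v, M) = 4*M/3
O(b, B) = 1 + B + b (O(b, B) = -7 + ((b + B) + (4/3)*6) = -7 + ((B + b) + 8) = -7 + (8 + B + b) = 1 + B + b)
w(n) = 1/(5 + n - 3/n) (w(n) = 1/(5 + (n - 6*1/(2*n))) = 1/(5 + (n - 3/n)) = 1/(5 + n - 3/n))
w(-6)*(O(-2, -7)*262) = (-6/(-3 + (-6)² + 5*(-6)))*((1 - 7 - 2)*262) = (-6/(-3 + 36 - 30))*(-8*262) = -6/3*(-2096) = -6*⅓*(-2096) = -2*(-2096) = 4192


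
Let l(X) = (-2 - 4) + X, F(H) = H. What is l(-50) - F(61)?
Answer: -117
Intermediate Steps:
l(X) = -6 + X
l(-50) - F(61) = (-6 - 50) - 1*61 = -56 - 61 = -117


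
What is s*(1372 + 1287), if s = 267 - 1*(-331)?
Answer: 1590082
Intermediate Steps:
s = 598 (s = 267 + 331 = 598)
s*(1372 + 1287) = 598*(1372 + 1287) = 598*2659 = 1590082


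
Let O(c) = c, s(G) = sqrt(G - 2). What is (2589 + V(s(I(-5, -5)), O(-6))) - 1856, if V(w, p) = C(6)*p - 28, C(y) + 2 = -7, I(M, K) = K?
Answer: 759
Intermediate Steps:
C(y) = -9 (C(y) = -2 - 7 = -9)
s(G) = sqrt(-2 + G)
V(w, p) = -28 - 9*p (V(w, p) = -9*p - 28 = -28 - 9*p)
(2589 + V(s(I(-5, -5)), O(-6))) - 1856 = (2589 + (-28 - 9*(-6))) - 1856 = (2589 + (-28 + 54)) - 1856 = (2589 + 26) - 1856 = 2615 - 1856 = 759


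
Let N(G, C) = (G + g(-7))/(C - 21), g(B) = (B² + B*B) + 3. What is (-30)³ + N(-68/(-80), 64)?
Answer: -23217963/860 ≈ -26998.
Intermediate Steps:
g(B) = 3 + 2*B² (g(B) = (B² + B²) + 3 = 2*B² + 3 = 3 + 2*B²)
N(G, C) = (101 + G)/(-21 + C) (N(G, C) = (G + (3 + 2*(-7)²))/(C - 21) = (G + (3 + 2*49))/(-21 + C) = (G + (3 + 98))/(-21 + C) = (G + 101)/(-21 + C) = (101 + G)/(-21 + C))
(-30)³ + N(-68/(-80), 64) = (-30)³ + (101 - 68/(-80))/(-21 + 64) = -27000 + (101 - 68*(-1/80))/43 = -27000 + (101 + 17/20)/43 = -27000 + (1/43)*(2037/20) = -27000 + 2037/860 = -23217963/860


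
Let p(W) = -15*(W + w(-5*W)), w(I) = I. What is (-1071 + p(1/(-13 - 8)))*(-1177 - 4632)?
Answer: 43666253/7 ≈ 6.2380e+6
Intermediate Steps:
p(W) = 60*W (p(W) = -15*(W - 5*W) = -(-60)*W = 60*W)
(-1071 + p(1/(-13 - 8)))*(-1177 - 4632) = (-1071 + 60/(-13 - 8))*(-1177 - 4632) = (-1071 + 60/(-21))*(-5809) = (-1071 + 60*(-1/21))*(-5809) = (-1071 - 20/7)*(-5809) = -7517/7*(-5809) = 43666253/7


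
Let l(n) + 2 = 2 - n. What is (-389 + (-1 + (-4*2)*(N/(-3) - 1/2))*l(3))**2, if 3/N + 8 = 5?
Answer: 152100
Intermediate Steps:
N = -1 (N = 3/(-8 + 5) = 3/(-3) = 3*(-1/3) = -1)
l(n) = -n (l(n) = -2 + (2 - n) = -n)
(-389 + (-1 + (-4*2)*(N/(-3) - 1/2))*l(3))**2 = (-389 + (-1 + (-4*2)*(-1/(-3) - 1/2))*(-1*3))**2 = (-389 + (-1 - 8*(-1*(-1/3) - 1*1/2))*(-3))**2 = (-389 + (-1 - 8*(1/3 - 1/2))*(-3))**2 = (-389 + (-1 - 8*(-1/6))*(-3))**2 = (-389 + (-1 + 4/3)*(-3))**2 = (-389 + (1/3)*(-3))**2 = (-389 - 1)**2 = (-390)**2 = 152100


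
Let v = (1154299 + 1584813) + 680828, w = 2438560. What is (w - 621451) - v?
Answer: -1602831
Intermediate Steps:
v = 3419940 (v = 2739112 + 680828 = 3419940)
(w - 621451) - v = (2438560 - 621451) - 1*3419940 = 1817109 - 3419940 = -1602831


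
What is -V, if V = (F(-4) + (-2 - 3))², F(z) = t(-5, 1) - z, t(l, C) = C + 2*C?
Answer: -4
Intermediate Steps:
t(l, C) = 3*C
F(z) = 3 - z (F(z) = 3*1 - z = 3 - z)
V = 4 (V = ((3 - 1*(-4)) + (-2 - 3))² = ((3 + 4) - 5)² = (7 - 5)² = 2² = 4)
-V = -1*4 = -4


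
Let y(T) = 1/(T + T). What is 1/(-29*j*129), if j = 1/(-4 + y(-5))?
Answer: 41/37410 ≈ 0.0010960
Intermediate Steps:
y(T) = 1/(2*T)
j = -10/41 (j = 1/(-4 + (½)/(-5)) = 1/(-4 + (½)*(-⅕)) = 1/(-4 - ⅒) = 1/(-41/10) = -10/41 ≈ -0.24390)
1/(-29*j*129) = 1/(-29*(-10/41)*129) = 1/((290/41)*129) = 1/(37410/41) = 41/37410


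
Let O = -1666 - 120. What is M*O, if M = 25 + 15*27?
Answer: -767980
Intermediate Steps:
O = -1786
M = 430 (M = 25 + 405 = 430)
M*O = 430*(-1786) = -767980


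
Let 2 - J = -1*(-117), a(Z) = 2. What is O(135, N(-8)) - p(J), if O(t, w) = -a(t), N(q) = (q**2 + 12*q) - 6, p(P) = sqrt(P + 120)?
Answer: -2 - sqrt(5) ≈ -4.2361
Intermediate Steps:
J = -115 (J = 2 - (-1)*(-117) = 2 - 1*117 = 2 - 117 = -115)
p(P) = sqrt(120 + P)
N(q) = -6 + q**2 + 12*q
O(t, w) = -2 (O(t, w) = -1*2 = -2)
O(135, N(-8)) - p(J) = -2 - sqrt(120 - 115) = -2 - sqrt(5)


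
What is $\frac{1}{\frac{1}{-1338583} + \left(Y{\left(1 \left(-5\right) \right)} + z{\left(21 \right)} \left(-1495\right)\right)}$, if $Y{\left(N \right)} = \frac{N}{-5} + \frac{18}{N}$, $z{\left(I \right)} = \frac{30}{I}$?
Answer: $- \frac{46850405}{100180890338} \approx -0.00046766$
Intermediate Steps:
$Y{\left(N \right)} = \frac{18}{N} - \frac{N}{5}$ ($Y{\left(N \right)} = N \left(- \frac{1}{5}\right) + \frac{18}{N} = - \frac{N}{5} + \frac{18}{N} = \frac{18}{N} - \frac{N}{5}$)
$\frac{1}{\frac{1}{-1338583} + \left(Y{\left(1 \left(-5\right) \right)} + z{\left(21 \right)} \left(-1495\right)\right)} = \frac{1}{\frac{1}{-1338583} - \left(\frac{18}{5} - \frac{30}{21} \left(-1495\right) + \frac{1}{5} \cdot 1 \left(-5\right)\right)} = \frac{1}{- \frac{1}{1338583} + \left(\left(\frac{18}{-5} - -1\right) + 30 \cdot \frac{1}{21} \left(-1495\right)\right)} = \frac{1}{- \frac{1}{1338583} + \left(\left(18 \left(- \frac{1}{5}\right) + 1\right) + \frac{10}{7} \left(-1495\right)\right)} = \frac{1}{- \frac{1}{1338583} + \left(\left(- \frac{18}{5} + 1\right) - \frac{14950}{7}\right)} = \frac{1}{- \frac{1}{1338583} - \frac{74841}{35}} = \frac{1}{- \frac{100180890338}{46850405}} = - \frac{46850405}{100180890338}$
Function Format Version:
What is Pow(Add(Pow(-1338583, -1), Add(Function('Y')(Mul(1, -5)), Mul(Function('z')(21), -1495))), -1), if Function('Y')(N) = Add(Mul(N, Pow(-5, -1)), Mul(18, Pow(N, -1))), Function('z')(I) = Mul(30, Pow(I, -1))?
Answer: Rational(-46850405, 100180890338) ≈ -0.00046766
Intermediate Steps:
Function('Y')(N) = Add(Mul(18, Pow(N, -1)), Mul(Rational(-1, 5), N)) (Function('Y')(N) = Add(Mul(N, Rational(-1, 5)), Mul(18, Pow(N, -1))) = Add(Mul(Rational(-1, 5), N), Mul(18, Pow(N, -1))) = Add(Mul(18, Pow(N, -1)), Mul(Rational(-1, 5), N)))
Pow(Add(Pow(-1338583, -1), Add(Function('Y')(Mul(1, -5)), Mul(Function('z')(21), -1495))), -1) = Pow(Add(Pow(-1338583, -1), Add(Add(Mul(18, Pow(Mul(1, -5), -1)), Mul(Rational(-1, 5), Mul(1, -5))), Mul(Mul(30, Pow(21, -1)), -1495))), -1) = Pow(Add(Rational(-1, 1338583), Add(Add(Mul(18, Pow(-5, -1)), Mul(Rational(-1, 5), -5)), Mul(Mul(30, Rational(1, 21)), -1495))), -1) = Pow(Add(Rational(-1, 1338583), Add(Add(Mul(18, Rational(-1, 5)), 1), Mul(Rational(10, 7), -1495))), -1) = Pow(Add(Rational(-1, 1338583), Add(Add(Rational(-18, 5), 1), Rational(-14950, 7))), -1) = Pow(Add(Rational(-1, 1338583), Add(Rational(-13, 5), Rational(-14950, 7))), -1) = Pow(Add(Rational(-1, 1338583), Rational(-74841, 35)), -1) = Pow(Rational(-100180890338, 46850405), -1) = Rational(-46850405, 100180890338)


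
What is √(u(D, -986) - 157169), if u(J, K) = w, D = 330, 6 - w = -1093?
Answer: I*√156070 ≈ 395.06*I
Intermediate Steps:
w = 1099 (w = 6 - 1*(-1093) = 6 + 1093 = 1099)
u(J, K) = 1099
√(u(D, -986) - 157169) = √(1099 - 157169) = √(-156070) = I*√156070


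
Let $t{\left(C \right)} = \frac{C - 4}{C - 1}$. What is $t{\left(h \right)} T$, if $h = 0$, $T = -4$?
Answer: $-16$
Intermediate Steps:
$t{\left(C \right)} = \frac{-4 + C}{-1 + C}$
$t{\left(h \right)} T = \frac{-4 + 0}{-1 + 0} \left(-4\right) = \frac{1}{-1} \left(-4\right) \left(-4\right) = \left(-1\right) \left(-4\right) \left(-4\right) = 4 \left(-4\right) = -16$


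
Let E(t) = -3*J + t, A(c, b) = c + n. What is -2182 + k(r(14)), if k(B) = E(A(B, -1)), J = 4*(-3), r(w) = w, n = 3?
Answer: -2129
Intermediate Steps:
J = -12
A(c, b) = 3 + c (A(c, b) = c + 3 = 3 + c)
E(t) = 36 + t (E(t) = -3*(-12) + t = 36 + t)
k(B) = 39 + B (k(B) = 36 + (3 + B) = 39 + B)
-2182 + k(r(14)) = -2182 + (39 + 14) = -2182 + 53 = -2129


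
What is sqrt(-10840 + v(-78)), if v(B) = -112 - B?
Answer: I*sqrt(10874) ≈ 104.28*I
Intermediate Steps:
sqrt(-10840 + v(-78)) = sqrt(-10840 + (-112 - 1*(-78))) = sqrt(-10840 + (-112 + 78)) = sqrt(-10840 - 34) = sqrt(-10874) = I*sqrt(10874)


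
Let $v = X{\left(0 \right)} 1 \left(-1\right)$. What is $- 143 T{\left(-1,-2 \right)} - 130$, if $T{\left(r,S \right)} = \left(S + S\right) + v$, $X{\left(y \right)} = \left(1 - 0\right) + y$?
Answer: $585$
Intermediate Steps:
$X{\left(y \right)} = 1 + y$ ($X{\left(y \right)} = \left(1 + 0\right) + y = 1 + y$)
$v = -1$ ($v = \left(1 + 0\right) 1 \left(-1\right) = 1 \cdot 1 \left(-1\right) = 1 \left(-1\right) = -1$)
$T{\left(r,S \right)} = -1 + 2 S$ ($T{\left(r,S \right)} = \left(S + S\right) - 1 = 2 S - 1 = -1 + 2 S$)
$- 143 T{\left(-1,-2 \right)} - 130 = - 143 \left(-1 + 2 \left(-2\right)\right) - 130 = - 143 \left(-1 - 4\right) - 130 = \left(-143\right) \left(-5\right) - 130 = 715 - 130 = 585$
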